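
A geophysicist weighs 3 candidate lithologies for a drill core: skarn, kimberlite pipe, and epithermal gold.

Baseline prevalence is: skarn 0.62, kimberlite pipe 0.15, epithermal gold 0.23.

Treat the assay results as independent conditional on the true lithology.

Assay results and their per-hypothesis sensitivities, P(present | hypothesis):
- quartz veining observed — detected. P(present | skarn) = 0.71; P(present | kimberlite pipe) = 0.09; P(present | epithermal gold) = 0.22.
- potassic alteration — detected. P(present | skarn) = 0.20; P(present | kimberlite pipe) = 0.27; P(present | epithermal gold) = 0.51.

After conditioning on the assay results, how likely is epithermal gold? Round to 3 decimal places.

By Bayes' rule with conditional independence, the unnormalized weight for each hypothesis is prior × ∏ likelihoods:
  skarn: 0.62 × 0.71 × 0.20 = 0.08804
  kimberlite pipe: 0.15 × 0.09 × 0.27 = 0.003645
  epithermal gold: 0.23 × 0.22 × 0.51 = 0.025806
The unnormalized weights sum to 0.11749.
P(epithermal gold | evidence) = 0.025806 / 0.11749 ≈ 0.220.

0.220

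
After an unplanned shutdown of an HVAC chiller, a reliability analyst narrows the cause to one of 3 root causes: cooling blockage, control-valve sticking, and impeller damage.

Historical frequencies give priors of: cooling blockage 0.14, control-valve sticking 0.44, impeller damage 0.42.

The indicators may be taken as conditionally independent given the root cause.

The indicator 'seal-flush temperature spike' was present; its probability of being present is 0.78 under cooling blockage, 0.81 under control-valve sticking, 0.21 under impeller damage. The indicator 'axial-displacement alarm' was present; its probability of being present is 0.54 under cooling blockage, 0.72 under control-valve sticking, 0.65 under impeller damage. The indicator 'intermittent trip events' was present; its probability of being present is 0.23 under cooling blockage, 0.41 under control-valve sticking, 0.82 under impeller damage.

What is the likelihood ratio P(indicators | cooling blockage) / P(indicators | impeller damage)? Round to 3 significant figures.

Take the product of per-indicator likelihoods under each hypothesis, then divide.
  cooling blockage: 0.78 × 0.54 × 0.23 = 0.096876
  impeller damage: 0.21 × 0.65 × 0.82 = 0.11193
Bayes factor = 0.096876 / 0.11193 ≈ 0.866

0.866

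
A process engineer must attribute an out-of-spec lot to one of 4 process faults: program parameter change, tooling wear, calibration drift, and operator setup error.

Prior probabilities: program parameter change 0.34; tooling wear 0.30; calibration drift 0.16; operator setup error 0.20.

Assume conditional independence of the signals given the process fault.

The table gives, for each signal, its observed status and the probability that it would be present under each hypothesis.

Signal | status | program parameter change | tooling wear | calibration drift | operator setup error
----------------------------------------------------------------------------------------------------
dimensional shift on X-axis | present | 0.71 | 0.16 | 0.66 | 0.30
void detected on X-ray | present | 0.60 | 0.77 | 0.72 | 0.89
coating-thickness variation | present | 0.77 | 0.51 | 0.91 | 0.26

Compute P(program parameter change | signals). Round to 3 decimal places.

0.522

Multiply each prior by the joint likelihood of the signal pattern:
  program parameter change: 0.34 × 0.71 × 0.60 × 0.77 = 0.11153
  tooling wear: 0.30 × 0.16 × 0.77 × 0.51 = 0.01885
  calibration drift: 0.16 × 0.66 × 0.72 × 0.91 = 0.069189
  operator setup error: 0.20 × 0.30 × 0.89 × 0.26 = 0.013884
Normalizing constant Z = 0.11153 + 0.01885 + 0.069189 + 0.013884 = 0.21345.
P(program parameter change | evidence) = 0.11153 / 0.21345 ≈ 0.522.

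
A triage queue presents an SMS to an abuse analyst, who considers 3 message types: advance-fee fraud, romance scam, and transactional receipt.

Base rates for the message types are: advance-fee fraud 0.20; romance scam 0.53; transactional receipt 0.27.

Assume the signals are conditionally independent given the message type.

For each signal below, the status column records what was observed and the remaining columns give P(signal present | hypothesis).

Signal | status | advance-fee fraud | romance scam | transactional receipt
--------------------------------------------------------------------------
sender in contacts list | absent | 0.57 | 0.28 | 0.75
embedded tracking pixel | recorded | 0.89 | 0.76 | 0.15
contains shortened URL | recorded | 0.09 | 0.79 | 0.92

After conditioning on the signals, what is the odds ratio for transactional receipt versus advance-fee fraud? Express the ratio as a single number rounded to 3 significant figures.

The normalizing constant cancels in an odds ratio, so compute prior × likelihood for the two hypotheses only (using 1 − P(present | H) for each absent signal):
  transactional receipt: 0.27 × (1 − 0.75) × 0.15 × 0.92 = 0.009315
  advance-fee fraud: 0.20 × (1 − 0.57) × 0.89 × 0.09 = 0.0068886
Odds(transactional receipt : advance-fee fraud) = 0.009315 / 0.0068886 ≈ 1.35.

1.35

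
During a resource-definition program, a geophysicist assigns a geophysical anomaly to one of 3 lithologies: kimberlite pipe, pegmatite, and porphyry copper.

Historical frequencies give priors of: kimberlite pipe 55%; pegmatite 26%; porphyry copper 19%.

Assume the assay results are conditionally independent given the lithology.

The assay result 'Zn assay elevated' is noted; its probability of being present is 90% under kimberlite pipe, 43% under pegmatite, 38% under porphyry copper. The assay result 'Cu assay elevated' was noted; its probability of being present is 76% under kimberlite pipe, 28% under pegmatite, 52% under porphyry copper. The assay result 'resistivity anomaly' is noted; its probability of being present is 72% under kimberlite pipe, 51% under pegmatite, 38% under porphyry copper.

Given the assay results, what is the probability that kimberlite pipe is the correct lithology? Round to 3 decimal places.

Multiply each prior by the joint likelihood of the assay result pattern:
  kimberlite pipe: 0.55 × 0.90 × 0.76 × 0.72 = 0.27086
  pegmatite: 0.26 × 0.43 × 0.28 × 0.51 = 0.015965
  porphyry copper: 0.19 × 0.38 × 0.52 × 0.38 = 0.014267
The unnormalized weights sum to 0.3011.
P(kimberlite pipe | evidence) = 0.27086 / 0.3011 ≈ 0.900.

0.900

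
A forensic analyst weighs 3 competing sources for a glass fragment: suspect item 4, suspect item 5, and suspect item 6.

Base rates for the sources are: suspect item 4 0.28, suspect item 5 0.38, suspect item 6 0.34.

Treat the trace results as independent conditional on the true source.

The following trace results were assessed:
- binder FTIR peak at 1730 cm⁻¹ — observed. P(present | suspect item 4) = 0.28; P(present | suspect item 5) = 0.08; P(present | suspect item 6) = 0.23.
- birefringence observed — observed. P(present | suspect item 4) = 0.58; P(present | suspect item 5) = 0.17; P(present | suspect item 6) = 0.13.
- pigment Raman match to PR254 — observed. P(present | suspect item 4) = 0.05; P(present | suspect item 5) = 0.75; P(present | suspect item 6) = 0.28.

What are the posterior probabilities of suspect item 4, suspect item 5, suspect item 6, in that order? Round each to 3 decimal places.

For each hypothesis, the unnormalized posterior weight is prior × product of the trace result likelihoods:
  suspect item 4: 0.28 × 0.28 × 0.58 × 0.05 = 0.0022736
  suspect item 5: 0.38 × 0.08 × 0.17 × 0.75 = 0.003876
  suspect item 6: 0.34 × 0.23 × 0.13 × 0.28 = 0.0028465
The unnormalized weights sum to 0.0089961.
P(suspect item 4 | evidence) = 0.0022736 / 0.0089961 ≈ 0.253
P(suspect item 5 | evidence) = 0.003876 / 0.0089961 ≈ 0.431
P(suspect item 6 | evidence) = 0.0028465 / 0.0089961 ≈ 0.316

0.253, 0.431, 0.316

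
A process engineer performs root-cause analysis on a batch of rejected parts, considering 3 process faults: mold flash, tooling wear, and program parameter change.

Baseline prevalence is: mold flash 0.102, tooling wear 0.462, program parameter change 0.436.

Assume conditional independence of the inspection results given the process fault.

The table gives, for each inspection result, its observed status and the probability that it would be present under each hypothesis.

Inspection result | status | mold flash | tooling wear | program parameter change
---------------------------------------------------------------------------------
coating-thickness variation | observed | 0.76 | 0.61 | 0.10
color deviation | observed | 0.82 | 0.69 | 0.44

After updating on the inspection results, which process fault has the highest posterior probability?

tooling wear

Multiply each prior by the joint likelihood of the inspection result pattern:
  mold flash: 0.102 × 0.76 × 0.82 = 0.063566
  tooling wear: 0.462 × 0.61 × 0.69 = 0.19446
  program parameter change: 0.436 × 0.10 × 0.44 = 0.019184
Normalizing constant Z = 0.063566 + 0.19446 + 0.019184 = 0.27721.
P(mold flash | evidence) ≈ 0.063566 / 0.27721 ≈ 0.229
P(tooling wear | evidence) ≈ 0.19446 / 0.27721 ≈ 0.701
P(program parameter change | evidence) ≈ 0.019184 / 0.27721 ≈ 0.069
The largest is 0.701, so tooling wear is most probable.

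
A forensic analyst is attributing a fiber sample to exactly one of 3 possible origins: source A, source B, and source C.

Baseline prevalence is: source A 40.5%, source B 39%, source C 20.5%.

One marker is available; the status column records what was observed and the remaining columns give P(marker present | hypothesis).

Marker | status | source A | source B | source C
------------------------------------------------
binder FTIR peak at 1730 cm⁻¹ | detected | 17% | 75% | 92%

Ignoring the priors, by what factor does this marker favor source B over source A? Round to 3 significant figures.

4.41

The Bayes factor is the ratio of the two likelihoods.
  source B: 0.75
  source A: 0.17
Bayes factor = 0.75 / 0.17 ≈ 4.41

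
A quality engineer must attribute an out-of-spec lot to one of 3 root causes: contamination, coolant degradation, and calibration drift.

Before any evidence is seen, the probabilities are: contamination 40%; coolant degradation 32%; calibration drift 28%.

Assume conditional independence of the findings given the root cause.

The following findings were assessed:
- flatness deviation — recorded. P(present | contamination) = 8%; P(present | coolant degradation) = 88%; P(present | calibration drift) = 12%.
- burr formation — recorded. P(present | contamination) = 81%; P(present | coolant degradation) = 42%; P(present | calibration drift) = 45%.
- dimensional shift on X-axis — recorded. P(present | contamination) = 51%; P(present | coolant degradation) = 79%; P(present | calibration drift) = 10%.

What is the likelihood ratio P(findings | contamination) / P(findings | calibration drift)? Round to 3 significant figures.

Take the product of per-finding likelihoods under each hypothesis, then divide.
  contamination: 0.08 × 0.81 × 0.51 = 0.033048
  calibration drift: 0.12 × 0.45 × 0.10 = 0.0054
Bayes factor = 0.033048 / 0.0054 ≈ 6.12

6.12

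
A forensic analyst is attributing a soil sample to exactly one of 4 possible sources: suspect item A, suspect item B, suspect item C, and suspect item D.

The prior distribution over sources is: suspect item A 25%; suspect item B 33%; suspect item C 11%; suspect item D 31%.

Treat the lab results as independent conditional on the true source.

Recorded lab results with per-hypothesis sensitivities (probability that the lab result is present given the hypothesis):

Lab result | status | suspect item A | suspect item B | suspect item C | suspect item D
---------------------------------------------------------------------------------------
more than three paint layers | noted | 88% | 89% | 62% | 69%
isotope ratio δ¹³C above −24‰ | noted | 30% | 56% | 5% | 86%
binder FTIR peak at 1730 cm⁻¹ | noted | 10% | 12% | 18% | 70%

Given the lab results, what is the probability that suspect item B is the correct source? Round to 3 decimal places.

Multiply each prior by the joint likelihood of the lab result pattern:
  suspect item A: 0.25 × 0.88 × 0.30 × 0.10 = 0.0066
  suspect item B: 0.33 × 0.89 × 0.56 × 0.12 = 0.019737
  suspect item C: 0.11 × 0.62 × 0.05 × 0.18 = 0.0006138
  suspect item D: 0.31 × 0.69 × 0.86 × 0.70 = 0.12877
Normalizing constant Z = 0.0066 + 0.019737 + 0.0006138 + 0.12877 = 0.15572.
P(suspect item B | evidence) = 0.019737 / 0.15572 ≈ 0.127.

0.127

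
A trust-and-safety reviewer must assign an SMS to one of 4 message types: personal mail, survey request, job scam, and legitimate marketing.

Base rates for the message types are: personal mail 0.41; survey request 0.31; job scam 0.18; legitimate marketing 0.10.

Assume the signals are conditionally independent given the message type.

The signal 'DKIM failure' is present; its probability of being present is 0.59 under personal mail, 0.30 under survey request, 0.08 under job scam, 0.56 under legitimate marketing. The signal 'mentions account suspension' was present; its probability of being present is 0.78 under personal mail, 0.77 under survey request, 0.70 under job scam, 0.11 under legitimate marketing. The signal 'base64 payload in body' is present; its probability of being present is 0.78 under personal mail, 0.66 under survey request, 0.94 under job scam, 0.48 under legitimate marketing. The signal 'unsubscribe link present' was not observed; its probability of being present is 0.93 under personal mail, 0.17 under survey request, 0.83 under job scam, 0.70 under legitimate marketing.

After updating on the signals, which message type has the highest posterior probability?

survey request

Multiply each prior by the joint likelihood of the signal pattern (using 1 − P(present | H) for each absent signal):
  personal mail: 0.41 × 0.59 × 0.78 × 0.78 × (1 − 0.93) = 0.010302
  survey request: 0.31 × 0.30 × 0.77 × 0.66 × (1 − 0.17) = 0.039228
  job scam: 0.18 × 0.08 × 0.70 × 0.94 × (1 − 0.83) = 0.0016108
  legitimate marketing: 0.10 × 0.56 × 0.11 × 0.48 × (1 − 0.70) = 0.00088704
The unnormalized weights sum to 0.052028.
P(personal mail | evidence) ≈ 0.010302 / 0.052028 ≈ 0.198
P(survey request | evidence) ≈ 0.039228 / 0.052028 ≈ 0.754
P(job scam | evidence) ≈ 0.0016108 / 0.052028 ≈ 0.031
P(legitimate marketing | evidence) ≈ 0.00088704 / 0.052028 ≈ 0.017
The largest is 0.754, so survey request is most probable.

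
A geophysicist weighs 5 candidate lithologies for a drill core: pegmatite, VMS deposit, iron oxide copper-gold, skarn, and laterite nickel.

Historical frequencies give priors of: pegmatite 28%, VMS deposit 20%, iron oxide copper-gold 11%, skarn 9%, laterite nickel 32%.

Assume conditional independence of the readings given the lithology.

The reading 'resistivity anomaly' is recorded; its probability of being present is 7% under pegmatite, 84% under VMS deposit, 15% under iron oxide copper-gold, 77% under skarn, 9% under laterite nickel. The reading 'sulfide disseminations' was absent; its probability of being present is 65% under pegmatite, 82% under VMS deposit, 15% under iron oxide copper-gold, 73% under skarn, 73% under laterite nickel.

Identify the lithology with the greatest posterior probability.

Multiply each prior by the joint likelihood of the reading pattern (using 1 − P(present | H) for each absent reading):
  pegmatite: 0.28 × 0.07 × (1 − 0.65) = 0.00686
  VMS deposit: 0.20 × 0.84 × (1 − 0.82) = 0.03024
  iron oxide copper-gold: 0.11 × 0.15 × (1 − 0.15) = 0.014025
  skarn: 0.09 × 0.77 × (1 − 0.73) = 0.018711
  laterite nickel: 0.32 × 0.09 × (1 − 0.73) = 0.007776
The unnormalized weights sum to 0.077612.
P(pegmatite | evidence) ≈ 0.00686 / 0.077612 ≈ 0.088
P(VMS deposit | evidence) ≈ 0.03024 / 0.077612 ≈ 0.390
P(iron oxide copper-gold | evidence) ≈ 0.014025 / 0.077612 ≈ 0.181
P(skarn | evidence) ≈ 0.018711 / 0.077612 ≈ 0.241
P(laterite nickel | evidence) ≈ 0.007776 / 0.077612 ≈ 0.100
The largest is 0.390, so VMS deposit is most probable.

VMS deposit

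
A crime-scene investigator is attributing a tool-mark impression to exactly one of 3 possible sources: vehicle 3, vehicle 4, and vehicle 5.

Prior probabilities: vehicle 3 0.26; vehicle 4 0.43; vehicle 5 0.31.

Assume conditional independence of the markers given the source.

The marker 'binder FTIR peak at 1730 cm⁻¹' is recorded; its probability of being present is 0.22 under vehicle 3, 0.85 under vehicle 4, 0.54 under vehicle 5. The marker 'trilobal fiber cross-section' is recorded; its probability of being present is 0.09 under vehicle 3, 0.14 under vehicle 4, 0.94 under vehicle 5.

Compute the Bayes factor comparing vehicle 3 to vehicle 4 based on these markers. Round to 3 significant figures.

The Bayes factor is the ratio of the joint likelihoods of the marker pattern under the two hypotheses.
  vehicle 3: 0.22 × 0.09 = 0.0198
  vehicle 4: 0.85 × 0.14 = 0.119
Bayes factor = 0.0198 / 0.119 ≈ 0.166

0.166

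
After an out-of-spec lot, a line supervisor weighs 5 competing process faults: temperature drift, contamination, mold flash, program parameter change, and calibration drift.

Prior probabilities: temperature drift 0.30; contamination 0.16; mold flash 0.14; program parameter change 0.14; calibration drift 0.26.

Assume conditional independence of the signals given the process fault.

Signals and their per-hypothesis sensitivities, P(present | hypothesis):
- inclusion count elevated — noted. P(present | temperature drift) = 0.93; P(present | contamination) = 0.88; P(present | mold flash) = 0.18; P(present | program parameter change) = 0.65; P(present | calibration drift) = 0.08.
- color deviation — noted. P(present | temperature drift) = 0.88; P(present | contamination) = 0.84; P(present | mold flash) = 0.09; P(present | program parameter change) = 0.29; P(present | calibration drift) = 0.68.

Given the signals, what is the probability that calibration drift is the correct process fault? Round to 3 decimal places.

0.035

Multiply each prior by the joint likelihood of the signal pattern:
  temperature drift: 0.30 × 0.93 × 0.88 = 0.24552
  contamination: 0.16 × 0.88 × 0.84 = 0.11827
  mold flash: 0.14 × 0.18 × 0.09 = 0.002268
  program parameter change: 0.14 × 0.65 × 0.29 = 0.02639
  calibration drift: 0.26 × 0.08 × 0.68 = 0.014144
Normalizing constant Z = 0.24552 + 0.11827 + 0.002268 + 0.02639 + 0.014144 = 0.40659.
P(calibration drift | evidence) = 0.014144 / 0.40659 ≈ 0.035.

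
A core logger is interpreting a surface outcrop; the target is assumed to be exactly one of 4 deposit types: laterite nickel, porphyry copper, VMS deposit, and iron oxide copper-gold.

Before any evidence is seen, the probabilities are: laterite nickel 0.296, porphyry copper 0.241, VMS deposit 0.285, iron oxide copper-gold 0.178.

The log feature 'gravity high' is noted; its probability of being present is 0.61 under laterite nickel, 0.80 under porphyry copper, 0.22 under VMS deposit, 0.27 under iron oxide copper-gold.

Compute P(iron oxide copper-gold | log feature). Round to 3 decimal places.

0.099

Multiply each prior by the likelihood of the log feature:
  laterite nickel: 0.296 × 0.61 = 0.18056
  porphyry copper: 0.241 × 0.80 = 0.1928
  VMS deposit: 0.285 × 0.22 = 0.0627
  iron oxide copper-gold: 0.178 × 0.27 = 0.04806
The unnormalized weights sum to 0.48412.
P(iron oxide copper-gold | evidence) = 0.04806 / 0.48412 ≈ 0.099.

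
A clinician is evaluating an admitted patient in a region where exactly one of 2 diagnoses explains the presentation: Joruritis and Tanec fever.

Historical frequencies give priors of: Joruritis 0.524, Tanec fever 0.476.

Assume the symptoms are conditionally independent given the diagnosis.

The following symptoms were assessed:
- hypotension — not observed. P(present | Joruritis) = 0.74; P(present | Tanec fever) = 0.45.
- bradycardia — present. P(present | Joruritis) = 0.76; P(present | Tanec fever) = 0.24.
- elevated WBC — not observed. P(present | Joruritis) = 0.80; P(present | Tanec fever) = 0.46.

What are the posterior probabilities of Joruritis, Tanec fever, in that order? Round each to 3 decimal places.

0.379, 0.621

Multiply each prior by the joint likelihood of the symptom pattern (using 1 − P(present | H) for each absent symptom):
  Joruritis: 0.524 × (1 − 0.74) × 0.76 × (1 − 0.80) = 0.020708
  Tanec fever: 0.476 × (1 − 0.45) × 0.24 × (1 − 0.46) = 0.033929
Normalizing constant Z = 0.020708 + 0.033929 = 0.054638.
P(Joruritis | evidence) = 0.020708 / 0.054638 ≈ 0.379
P(Tanec fever | evidence) = 0.033929 / 0.054638 ≈ 0.621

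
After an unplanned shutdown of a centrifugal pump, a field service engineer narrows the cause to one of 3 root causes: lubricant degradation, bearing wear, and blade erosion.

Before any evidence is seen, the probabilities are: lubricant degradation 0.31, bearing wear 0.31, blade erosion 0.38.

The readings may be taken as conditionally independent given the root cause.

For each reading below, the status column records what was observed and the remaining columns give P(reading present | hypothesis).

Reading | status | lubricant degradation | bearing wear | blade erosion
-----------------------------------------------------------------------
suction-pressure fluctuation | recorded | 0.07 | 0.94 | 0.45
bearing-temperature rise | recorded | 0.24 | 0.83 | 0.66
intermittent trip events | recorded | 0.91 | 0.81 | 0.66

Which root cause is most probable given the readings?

bearing wear

For each hypothesis, the unnormalized posterior weight is prior × product of the reading likelihoods:
  lubricant degradation: 0.31 × 0.07 × 0.24 × 0.91 = 0.0047393
  bearing wear: 0.31 × 0.94 × 0.83 × 0.81 = 0.19591
  blade erosion: 0.38 × 0.45 × 0.66 × 0.66 = 0.074488
The unnormalized weights sum to 0.27514.
P(lubricant degradation | evidence) ≈ 0.0047393 / 0.27514 ≈ 0.017
P(bearing wear | evidence) ≈ 0.19591 / 0.27514 ≈ 0.712
P(blade erosion | evidence) ≈ 0.074488 / 0.27514 ≈ 0.271
The largest is 0.712, so bearing wear is most probable.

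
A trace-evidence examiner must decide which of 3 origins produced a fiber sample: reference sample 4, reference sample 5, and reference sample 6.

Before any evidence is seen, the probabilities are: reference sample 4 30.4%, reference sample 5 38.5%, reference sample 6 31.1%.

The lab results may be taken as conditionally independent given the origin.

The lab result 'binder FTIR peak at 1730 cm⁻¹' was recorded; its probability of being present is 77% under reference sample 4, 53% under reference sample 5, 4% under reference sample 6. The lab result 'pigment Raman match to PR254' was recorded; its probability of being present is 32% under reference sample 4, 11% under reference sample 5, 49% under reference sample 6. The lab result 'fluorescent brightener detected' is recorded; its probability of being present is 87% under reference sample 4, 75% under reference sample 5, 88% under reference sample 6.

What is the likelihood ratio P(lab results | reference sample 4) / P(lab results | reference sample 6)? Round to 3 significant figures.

12.4

Take the product of per-lab result likelihoods under each hypothesis, then divide.
  reference sample 4: 0.77 × 0.32 × 0.87 = 0.21437
  reference sample 6: 0.04 × 0.49 × 0.88 = 0.017248
Bayes factor = 0.21437 / 0.017248 ≈ 12.4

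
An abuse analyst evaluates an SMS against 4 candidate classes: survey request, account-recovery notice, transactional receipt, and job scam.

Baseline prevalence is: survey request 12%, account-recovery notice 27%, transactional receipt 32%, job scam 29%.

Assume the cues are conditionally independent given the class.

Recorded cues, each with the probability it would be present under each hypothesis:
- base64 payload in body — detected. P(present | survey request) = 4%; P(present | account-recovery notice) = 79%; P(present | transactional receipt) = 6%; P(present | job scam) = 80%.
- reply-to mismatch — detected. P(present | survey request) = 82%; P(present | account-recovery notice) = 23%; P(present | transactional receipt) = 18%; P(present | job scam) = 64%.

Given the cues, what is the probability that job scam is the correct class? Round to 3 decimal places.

By Bayes' rule with conditional independence, the unnormalized weight for each hypothesis is prior × ∏ likelihoods:
  survey request: 0.12 × 0.04 × 0.82 = 0.003936
  account-recovery notice: 0.27 × 0.79 × 0.23 = 0.049059
  transactional receipt: 0.32 × 0.06 × 0.18 = 0.003456
  job scam: 0.29 × 0.80 × 0.64 = 0.14848
The unnormalized weights sum to 0.20493.
P(job scam | evidence) = 0.14848 / 0.20493 ≈ 0.725.

0.725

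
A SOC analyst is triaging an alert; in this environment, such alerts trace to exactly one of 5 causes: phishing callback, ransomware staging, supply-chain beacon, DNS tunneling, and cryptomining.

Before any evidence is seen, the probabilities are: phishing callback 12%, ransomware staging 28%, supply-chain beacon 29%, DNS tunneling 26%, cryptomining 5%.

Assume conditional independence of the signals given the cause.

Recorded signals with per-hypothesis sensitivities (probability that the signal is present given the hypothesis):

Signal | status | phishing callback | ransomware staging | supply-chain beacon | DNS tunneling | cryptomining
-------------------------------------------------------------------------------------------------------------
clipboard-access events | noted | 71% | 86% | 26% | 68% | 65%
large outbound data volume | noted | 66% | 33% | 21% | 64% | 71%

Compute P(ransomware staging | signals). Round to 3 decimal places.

By Bayes' rule with conditional independence, the unnormalized weight for each hypothesis is prior × ∏ likelihoods:
  phishing callback: 0.12 × 0.71 × 0.66 = 0.056232
  ransomware staging: 0.28 × 0.86 × 0.33 = 0.079464
  supply-chain beacon: 0.29 × 0.26 × 0.21 = 0.015834
  DNS tunneling: 0.26 × 0.68 × 0.64 = 0.11315
  cryptomining: 0.05 × 0.65 × 0.71 = 0.023075
Normalizing constant Z = 0.056232 + 0.079464 + 0.015834 + 0.11315 + 0.023075 = 0.28776.
P(ransomware staging | evidence) = 0.079464 / 0.28776 ≈ 0.276.

0.276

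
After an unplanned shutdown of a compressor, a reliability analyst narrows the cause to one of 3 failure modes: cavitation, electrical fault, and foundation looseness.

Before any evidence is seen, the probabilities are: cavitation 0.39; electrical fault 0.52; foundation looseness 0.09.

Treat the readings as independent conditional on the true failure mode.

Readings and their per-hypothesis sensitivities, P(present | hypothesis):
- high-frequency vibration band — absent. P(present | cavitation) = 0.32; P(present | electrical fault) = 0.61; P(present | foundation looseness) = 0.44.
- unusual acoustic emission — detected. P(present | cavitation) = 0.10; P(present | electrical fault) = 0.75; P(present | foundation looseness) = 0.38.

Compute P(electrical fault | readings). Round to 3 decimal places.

For each hypothesis, the unnormalized posterior weight is prior × product of the reading likelihoods (using 1 − P(present | H) for each absent reading):
  cavitation: 0.39 × (1 − 0.32) × 0.10 = 0.02652
  electrical fault: 0.52 × (1 − 0.61) × 0.75 = 0.1521
  foundation looseness: 0.09 × (1 − 0.44) × 0.38 = 0.019152
Normalizing constant Z = 0.02652 + 0.1521 + 0.019152 = 0.19777.
P(electrical fault | evidence) = 0.1521 / 0.19777 ≈ 0.769.

0.769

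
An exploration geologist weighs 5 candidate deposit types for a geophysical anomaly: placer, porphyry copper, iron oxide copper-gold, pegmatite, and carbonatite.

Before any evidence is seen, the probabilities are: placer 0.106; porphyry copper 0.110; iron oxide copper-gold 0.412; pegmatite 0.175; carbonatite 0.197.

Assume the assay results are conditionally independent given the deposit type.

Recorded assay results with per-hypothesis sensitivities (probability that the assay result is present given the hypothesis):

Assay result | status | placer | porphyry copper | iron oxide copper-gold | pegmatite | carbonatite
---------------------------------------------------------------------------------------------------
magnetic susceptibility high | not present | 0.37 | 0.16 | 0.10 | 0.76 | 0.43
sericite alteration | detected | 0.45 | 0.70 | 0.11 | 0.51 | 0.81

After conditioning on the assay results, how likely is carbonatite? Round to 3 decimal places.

For each hypothesis, the unnormalized posterior weight is prior × product of the assay result likelihoods (using 1 − P(present | H) for each absent assay result):
  placer: 0.106 × (1 − 0.37) × 0.45 = 0.030051
  porphyry copper: 0.110 × (1 − 0.16) × 0.70 = 0.06468
  iron oxide copper-gold: 0.412 × (1 − 0.10) × 0.11 = 0.040788
  pegmatite: 0.175 × (1 − 0.76) × 0.51 = 0.02142
  carbonatite: 0.197 × (1 − 0.43) × 0.81 = 0.090955
Normalizing constant Z = 0.030051 + 0.06468 + 0.040788 + 0.02142 + 0.090955 = 0.24789.
P(carbonatite | evidence) = 0.090955 / 0.24789 ≈ 0.367.

0.367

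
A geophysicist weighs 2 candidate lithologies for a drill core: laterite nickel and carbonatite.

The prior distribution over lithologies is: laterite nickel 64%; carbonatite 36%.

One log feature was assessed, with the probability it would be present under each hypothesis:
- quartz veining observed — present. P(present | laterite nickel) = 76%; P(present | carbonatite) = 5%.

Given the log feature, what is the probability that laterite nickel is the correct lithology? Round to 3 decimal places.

Multiply each prior by the likelihood of the log feature:
  laterite nickel: 0.64 × 0.76 = 0.4864
  carbonatite: 0.36 × 0.05 = 0.018
The unnormalized weights sum to 0.5044.
P(laterite nickel | evidence) = 0.4864 / 0.5044 ≈ 0.964.

0.964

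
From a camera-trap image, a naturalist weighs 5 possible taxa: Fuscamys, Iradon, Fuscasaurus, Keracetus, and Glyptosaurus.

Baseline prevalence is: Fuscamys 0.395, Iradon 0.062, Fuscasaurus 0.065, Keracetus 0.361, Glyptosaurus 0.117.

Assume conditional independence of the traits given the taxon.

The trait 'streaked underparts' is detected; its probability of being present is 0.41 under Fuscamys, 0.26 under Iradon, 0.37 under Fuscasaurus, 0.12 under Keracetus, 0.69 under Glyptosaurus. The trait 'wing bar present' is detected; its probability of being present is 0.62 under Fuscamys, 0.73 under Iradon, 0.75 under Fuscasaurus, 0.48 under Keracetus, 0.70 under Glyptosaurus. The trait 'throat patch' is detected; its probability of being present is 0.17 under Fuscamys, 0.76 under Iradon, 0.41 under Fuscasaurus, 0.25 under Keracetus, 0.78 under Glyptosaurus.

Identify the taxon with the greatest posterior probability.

For each hypothesis, the unnormalized posterior weight is prior × product of the trait likelihoods:
  Fuscamys: 0.395 × 0.41 × 0.62 × 0.17 = 0.01707
  Iradon: 0.062 × 0.26 × 0.73 × 0.76 = 0.0089434
  Fuscasaurus: 0.065 × 0.37 × 0.75 × 0.41 = 0.0073954
  Keracetus: 0.361 × 0.12 × 0.48 × 0.25 = 0.0051984
  Glyptosaurus: 0.117 × 0.69 × 0.70 × 0.78 = 0.044079
Normalizing constant Z = 0.01707 + 0.0089434 + 0.0073954 + 0.0051984 + 0.044079 = 0.082685.
P(Fuscamys | evidence) ≈ 0.01707 / 0.082685 ≈ 0.206
P(Iradon | evidence) ≈ 0.0089434 / 0.082685 ≈ 0.108
P(Fuscasaurus | evidence) ≈ 0.0073954 / 0.082685 ≈ 0.089
P(Keracetus | evidence) ≈ 0.0051984 / 0.082685 ≈ 0.063
P(Glyptosaurus | evidence) ≈ 0.044079 / 0.082685 ≈ 0.533
The largest is 0.533, so Glyptosaurus is most probable.

Glyptosaurus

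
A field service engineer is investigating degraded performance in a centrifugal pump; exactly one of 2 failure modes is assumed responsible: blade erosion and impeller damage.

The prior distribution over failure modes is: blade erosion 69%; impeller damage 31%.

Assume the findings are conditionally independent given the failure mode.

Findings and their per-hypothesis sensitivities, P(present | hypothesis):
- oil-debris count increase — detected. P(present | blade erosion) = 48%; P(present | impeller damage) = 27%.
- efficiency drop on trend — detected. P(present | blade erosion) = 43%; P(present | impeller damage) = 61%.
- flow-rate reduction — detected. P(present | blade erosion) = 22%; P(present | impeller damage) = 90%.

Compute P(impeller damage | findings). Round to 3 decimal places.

By Bayes' rule with conditional independence, the unnormalized weight for each hypothesis is prior × ∏ likelihoods:
  blade erosion: 0.69 × 0.48 × 0.43 × 0.22 = 0.031332
  impeller damage: 0.31 × 0.27 × 0.61 × 0.90 = 0.045951
Marginal likelihood of the evidence = 0.077283.
P(impeller damage | evidence) = 0.045951 / 0.077283 ≈ 0.595.

0.595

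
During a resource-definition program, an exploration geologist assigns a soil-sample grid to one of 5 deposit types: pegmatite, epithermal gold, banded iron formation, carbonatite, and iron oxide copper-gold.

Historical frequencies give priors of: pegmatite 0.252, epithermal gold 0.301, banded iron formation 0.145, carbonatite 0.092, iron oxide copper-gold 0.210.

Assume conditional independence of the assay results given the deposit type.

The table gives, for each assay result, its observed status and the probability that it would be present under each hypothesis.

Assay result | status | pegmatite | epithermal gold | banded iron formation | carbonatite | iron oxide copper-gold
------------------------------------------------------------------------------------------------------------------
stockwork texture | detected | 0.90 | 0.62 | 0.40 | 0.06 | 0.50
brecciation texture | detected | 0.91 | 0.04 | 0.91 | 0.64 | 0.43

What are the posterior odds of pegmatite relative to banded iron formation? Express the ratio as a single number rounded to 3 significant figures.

The normalizing constant cancels in an odds ratio, so compute prior × likelihood for the two hypotheses only:
  pegmatite: 0.252 × 0.90 × 0.91 = 0.20639
  banded iron formation: 0.145 × 0.40 × 0.91 = 0.05278
Odds(pegmatite : banded iron formation) = 0.20639 / 0.05278 ≈ 3.91.

3.91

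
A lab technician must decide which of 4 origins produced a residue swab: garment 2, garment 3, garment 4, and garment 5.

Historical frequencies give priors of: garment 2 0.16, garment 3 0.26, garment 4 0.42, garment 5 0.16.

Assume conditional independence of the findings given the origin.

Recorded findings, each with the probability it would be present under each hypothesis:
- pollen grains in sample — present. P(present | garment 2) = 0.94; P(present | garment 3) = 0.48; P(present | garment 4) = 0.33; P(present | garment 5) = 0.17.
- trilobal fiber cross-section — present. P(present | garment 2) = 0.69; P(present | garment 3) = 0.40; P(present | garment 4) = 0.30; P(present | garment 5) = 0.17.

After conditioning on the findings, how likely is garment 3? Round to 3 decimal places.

0.250

Multiply each prior by the joint likelihood of the evidence pattern:
  garment 2: 0.16 × 0.94 × 0.69 = 0.10378
  garment 3: 0.26 × 0.48 × 0.40 = 0.04992
  garment 4: 0.42 × 0.33 × 0.30 = 0.04158
  garment 5: 0.16 × 0.17 × 0.17 = 0.004624
Normalizing constant Z = 0.10378 + 0.04992 + 0.04158 + 0.004624 = 0.1999.
P(garment 3 | evidence) = 0.04992 / 0.1999 ≈ 0.250.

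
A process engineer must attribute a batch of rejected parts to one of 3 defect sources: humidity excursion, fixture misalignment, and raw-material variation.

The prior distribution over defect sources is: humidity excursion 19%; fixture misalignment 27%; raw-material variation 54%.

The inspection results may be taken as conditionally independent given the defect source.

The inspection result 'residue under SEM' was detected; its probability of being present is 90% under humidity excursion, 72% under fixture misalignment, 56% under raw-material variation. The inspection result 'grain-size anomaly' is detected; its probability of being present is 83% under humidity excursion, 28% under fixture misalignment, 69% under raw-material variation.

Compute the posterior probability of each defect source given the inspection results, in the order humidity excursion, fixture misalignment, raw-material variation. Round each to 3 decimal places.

0.350, 0.134, 0.515

By Bayes' rule with conditional independence, the unnormalized weight for each hypothesis is prior × ∏ likelihoods:
  humidity excursion: 0.19 × 0.90 × 0.83 = 0.14193
  fixture misalignment: 0.27 × 0.72 × 0.28 = 0.054432
  raw-material variation: 0.54 × 0.56 × 0.69 = 0.20866
The unnormalized weights sum to 0.40502.
P(humidity excursion | evidence) = 0.14193 / 0.40502 ≈ 0.350
P(fixture misalignment | evidence) = 0.054432 / 0.40502 ≈ 0.134
P(raw-material variation | evidence) = 0.20866 / 0.40502 ≈ 0.515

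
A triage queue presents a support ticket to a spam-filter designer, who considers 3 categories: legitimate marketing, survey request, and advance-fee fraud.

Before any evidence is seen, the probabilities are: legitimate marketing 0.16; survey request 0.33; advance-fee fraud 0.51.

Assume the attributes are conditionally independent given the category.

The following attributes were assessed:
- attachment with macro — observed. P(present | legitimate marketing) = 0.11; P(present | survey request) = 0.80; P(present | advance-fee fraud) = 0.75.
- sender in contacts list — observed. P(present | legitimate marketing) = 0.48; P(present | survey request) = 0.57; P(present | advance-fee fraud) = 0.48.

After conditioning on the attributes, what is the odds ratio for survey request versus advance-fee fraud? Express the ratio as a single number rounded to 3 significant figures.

0.820

Unnormalized posterior weight (prior times the attribute likelihoods) for each of the two hypotheses:
  survey request: 0.33 × 0.80 × 0.57 = 0.15048
  advance-fee fraud: 0.51 × 0.75 × 0.48 = 0.1836
Odds(survey request : advance-fee fraud) = 0.15048 / 0.1836 ≈ 0.820.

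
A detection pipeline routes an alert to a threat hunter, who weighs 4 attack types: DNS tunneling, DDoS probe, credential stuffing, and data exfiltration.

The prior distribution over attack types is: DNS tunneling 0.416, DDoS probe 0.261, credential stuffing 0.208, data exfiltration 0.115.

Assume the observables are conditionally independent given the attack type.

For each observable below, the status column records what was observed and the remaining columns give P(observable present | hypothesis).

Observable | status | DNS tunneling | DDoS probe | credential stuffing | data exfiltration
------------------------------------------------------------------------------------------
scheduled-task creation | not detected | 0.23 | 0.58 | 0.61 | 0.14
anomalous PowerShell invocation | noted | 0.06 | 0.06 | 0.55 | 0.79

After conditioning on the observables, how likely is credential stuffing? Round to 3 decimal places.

0.300

Multiply each prior by the joint likelihood of the observable pattern (using 1 − P(present | H) for each absent observable):
  DNS tunneling: 0.416 × (1 − 0.23) × 0.06 = 0.019219
  DDoS probe: 0.261 × (1 − 0.58) × 0.06 = 0.0065772
  credential stuffing: 0.208 × (1 − 0.61) × 0.55 = 0.044616
  data exfiltration: 0.115 × (1 − 0.14) × 0.79 = 0.078131
The unnormalized weights sum to 0.14854.
P(credential stuffing | evidence) = 0.044616 / 0.14854 ≈ 0.300.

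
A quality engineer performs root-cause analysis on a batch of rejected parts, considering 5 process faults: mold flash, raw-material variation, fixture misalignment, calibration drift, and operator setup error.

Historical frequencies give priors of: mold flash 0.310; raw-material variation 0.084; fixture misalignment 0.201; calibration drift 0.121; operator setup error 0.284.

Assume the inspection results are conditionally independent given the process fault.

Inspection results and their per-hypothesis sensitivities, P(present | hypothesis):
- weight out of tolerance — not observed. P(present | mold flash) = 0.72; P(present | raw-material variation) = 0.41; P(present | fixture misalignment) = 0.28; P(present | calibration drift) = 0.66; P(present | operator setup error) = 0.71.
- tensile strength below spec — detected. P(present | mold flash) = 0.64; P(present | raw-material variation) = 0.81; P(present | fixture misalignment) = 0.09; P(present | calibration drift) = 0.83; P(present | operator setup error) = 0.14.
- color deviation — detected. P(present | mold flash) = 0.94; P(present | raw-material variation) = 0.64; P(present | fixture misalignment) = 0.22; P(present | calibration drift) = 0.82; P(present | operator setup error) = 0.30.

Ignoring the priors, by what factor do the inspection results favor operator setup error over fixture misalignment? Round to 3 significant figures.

0.854

Take the product of per-inspection result likelihoods under each hypothesis (using 1 − P(present | H) for each absent inspection result), then divide.
  operator setup error: (1 − 0.71) × 0.14 × 0.30 = 0.01218
  fixture misalignment: (1 − 0.28) × 0.09 × 0.22 = 0.014256
Bayes factor = 0.01218 / 0.014256 ≈ 0.854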